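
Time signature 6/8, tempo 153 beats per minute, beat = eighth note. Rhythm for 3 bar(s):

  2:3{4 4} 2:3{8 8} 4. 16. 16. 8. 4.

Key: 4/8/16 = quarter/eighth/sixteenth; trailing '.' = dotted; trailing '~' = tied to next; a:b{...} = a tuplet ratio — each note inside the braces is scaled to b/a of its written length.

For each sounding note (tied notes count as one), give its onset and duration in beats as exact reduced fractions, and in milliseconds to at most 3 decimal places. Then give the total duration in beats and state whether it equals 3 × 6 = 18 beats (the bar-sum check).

1) 0.0ms=0b +1176.471ms=3b
2) 1176.471ms=3b +1176.471ms=3b
3) 2352.941ms=6b +588.235ms=3/2b
4) 2941.176ms=15/2b +588.235ms=3/2b
5) 3529.412ms=9b +1176.471ms=3b
6) 4705.882ms=12b +294.118ms=3/4b
7) 5000.0ms=51/4b +294.118ms=3/4b
8) 5294.118ms=27/2b +588.235ms=3/2b
9) 5882.353ms=15b +1176.471ms=3b
Σ=18b of 18 (153bpm 6/8) — PASS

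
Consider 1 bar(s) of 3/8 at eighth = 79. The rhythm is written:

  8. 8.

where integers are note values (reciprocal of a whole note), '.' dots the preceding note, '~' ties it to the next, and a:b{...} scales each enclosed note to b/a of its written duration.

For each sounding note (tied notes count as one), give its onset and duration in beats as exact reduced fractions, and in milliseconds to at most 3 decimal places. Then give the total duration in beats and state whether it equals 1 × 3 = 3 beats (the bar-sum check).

1) 0.0ms=0b +1139.241ms=3/2b
2) 1139.241ms=3/2b +1139.241ms=3/2b
Σ=3b of 3 (79bpm 3/8) — PASS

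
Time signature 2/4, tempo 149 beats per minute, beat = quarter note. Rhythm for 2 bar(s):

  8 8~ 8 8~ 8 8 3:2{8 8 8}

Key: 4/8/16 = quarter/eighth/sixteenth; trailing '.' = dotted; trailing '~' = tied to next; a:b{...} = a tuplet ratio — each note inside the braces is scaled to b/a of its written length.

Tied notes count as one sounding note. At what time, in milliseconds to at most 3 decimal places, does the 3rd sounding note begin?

1. 0.0ms @ 0 + 201.342ms (1/2)
2. 201.342ms @ 1/2 + 402.685ms (1)
3. 604.027ms @ 3/2 + 402.685ms (1)
4. 1006.711ms @ 5/2 + 201.342ms (1/2)
5. 1208.054ms @ 3 + 134.228ms (1/3)
6. 1342.282ms @ 10/3 + 134.228ms (1/3)
7. 1476.51ms @ 11/3 + 134.228ms (1/3)

note 3 onset = 3/2b = 604.027ms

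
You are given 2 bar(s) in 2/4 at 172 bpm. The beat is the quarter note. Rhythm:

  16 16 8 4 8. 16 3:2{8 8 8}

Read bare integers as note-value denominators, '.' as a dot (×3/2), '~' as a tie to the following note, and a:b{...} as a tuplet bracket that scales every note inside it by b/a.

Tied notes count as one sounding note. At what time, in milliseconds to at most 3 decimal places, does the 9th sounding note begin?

1. 0.0ms @ 0 + 87.209ms (1/4)
2. 87.209ms @ 1/4 + 87.209ms (1/4)
3. 174.419ms @ 1/2 + 174.419ms (1/2)
4. 348.837ms @ 1 + 348.837ms (1)
5. 697.674ms @ 2 + 261.628ms (3/4)
6. 959.302ms @ 11/4 + 87.209ms (1/4)
7. 1046.512ms @ 3 + 116.279ms (1/3)
8. 1162.791ms @ 10/3 + 116.279ms (1/3)
9. 1279.07ms @ 11/3 + 116.279ms (1/3)

note 9 onset = 11/3b = 1279.07ms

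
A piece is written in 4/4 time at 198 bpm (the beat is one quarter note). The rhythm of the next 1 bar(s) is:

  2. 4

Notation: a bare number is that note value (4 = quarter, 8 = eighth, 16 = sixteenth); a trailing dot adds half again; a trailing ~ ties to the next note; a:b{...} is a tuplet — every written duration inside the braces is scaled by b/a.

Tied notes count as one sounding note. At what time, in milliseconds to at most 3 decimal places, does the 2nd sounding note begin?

note 2 onset = 3b = 909.091ms

1. 0.0ms @ 0 + 909.091ms (3)
2. 909.091ms @ 3 + 303.03ms (1)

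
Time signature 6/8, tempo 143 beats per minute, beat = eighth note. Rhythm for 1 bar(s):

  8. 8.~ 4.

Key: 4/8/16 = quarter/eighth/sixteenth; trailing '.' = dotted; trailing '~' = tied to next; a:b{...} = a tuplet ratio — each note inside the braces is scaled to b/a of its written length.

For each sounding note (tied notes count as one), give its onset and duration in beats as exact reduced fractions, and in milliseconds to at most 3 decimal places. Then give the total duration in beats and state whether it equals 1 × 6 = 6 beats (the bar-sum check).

1) 0.0ms=0b +629.371ms=3/2b
2) 629.371ms=3/2b +1888.112ms=9/2b
Σ=6b of 6 (143bpm 6/8) — PASS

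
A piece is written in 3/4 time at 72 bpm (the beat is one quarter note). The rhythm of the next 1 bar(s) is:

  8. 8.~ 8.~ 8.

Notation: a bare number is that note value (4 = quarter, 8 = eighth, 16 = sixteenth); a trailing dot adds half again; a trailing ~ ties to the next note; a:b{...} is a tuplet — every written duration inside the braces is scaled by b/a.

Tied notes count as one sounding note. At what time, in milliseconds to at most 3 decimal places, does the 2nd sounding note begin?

1. 0.0ms @ 0 + 625.0ms (3/4)
2. 625.0ms @ 3/4 + 1875.0ms (9/4)

note 2 onset = 3/4b = 625.0ms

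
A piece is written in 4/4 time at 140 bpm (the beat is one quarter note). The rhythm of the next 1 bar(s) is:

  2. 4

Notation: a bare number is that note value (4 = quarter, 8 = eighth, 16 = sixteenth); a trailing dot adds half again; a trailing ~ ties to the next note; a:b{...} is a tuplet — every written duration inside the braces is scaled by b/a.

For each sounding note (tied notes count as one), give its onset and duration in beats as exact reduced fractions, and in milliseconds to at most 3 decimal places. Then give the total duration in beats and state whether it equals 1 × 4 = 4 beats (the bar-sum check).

1) 0.0ms=0b +1285.714ms=3b
2) 1285.714ms=3b +428.571ms=1b
Σ=4b of 4 (140bpm 4/4) — PASS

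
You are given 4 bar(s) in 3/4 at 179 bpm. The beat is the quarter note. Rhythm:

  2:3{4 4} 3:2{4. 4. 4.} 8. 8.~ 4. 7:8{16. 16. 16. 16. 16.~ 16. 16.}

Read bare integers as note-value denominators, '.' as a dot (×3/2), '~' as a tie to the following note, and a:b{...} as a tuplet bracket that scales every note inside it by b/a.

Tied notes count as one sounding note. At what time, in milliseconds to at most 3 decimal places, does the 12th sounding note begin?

note 12 onset = 75/7b = 3591.381ms

1. 0.0ms @ 0 + 502.793ms (3/2)
2. 502.793ms @ 3/2 + 502.793ms (3/2)
3. 1005.587ms @ 3 + 335.196ms (1)
4. 1340.782ms @ 4 + 335.196ms (1)
5. 1675.978ms @ 5 + 335.196ms (1)
6. 2011.173ms @ 6 + 251.397ms (3/4)
7. 2262.57ms @ 27/4 + 754.19ms (9/4)
8. 3016.76ms @ 9 + 143.655ms (3/7)
9. 3160.415ms @ 66/7 + 143.655ms (3/7)
10. 3304.07ms @ 69/7 + 143.655ms (3/7)
11. 3447.725ms @ 72/7 + 143.655ms (3/7)
12. 3591.381ms @ 75/7 + 287.31ms (6/7)
13. 3878.691ms @ 81/7 + 143.655ms (3/7)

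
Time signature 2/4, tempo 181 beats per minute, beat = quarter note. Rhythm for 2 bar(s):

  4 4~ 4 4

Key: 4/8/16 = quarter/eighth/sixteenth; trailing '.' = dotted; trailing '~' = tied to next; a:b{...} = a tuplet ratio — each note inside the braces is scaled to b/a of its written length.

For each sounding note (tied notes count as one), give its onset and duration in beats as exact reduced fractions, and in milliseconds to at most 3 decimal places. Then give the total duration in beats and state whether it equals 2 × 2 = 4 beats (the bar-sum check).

1) 0.0ms=0b +331.492ms=1b
2) 331.492ms=1b +662.983ms=2b
3) 994.475ms=3b +331.492ms=1b
Σ=4b of 4 (181bpm 2/4) — PASS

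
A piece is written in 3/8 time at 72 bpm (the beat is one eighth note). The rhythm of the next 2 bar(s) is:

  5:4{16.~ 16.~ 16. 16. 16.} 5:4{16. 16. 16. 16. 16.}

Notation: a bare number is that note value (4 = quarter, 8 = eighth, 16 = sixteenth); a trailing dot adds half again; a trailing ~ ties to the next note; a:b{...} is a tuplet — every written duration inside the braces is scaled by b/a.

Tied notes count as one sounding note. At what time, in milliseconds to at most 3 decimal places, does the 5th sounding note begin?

note 5 onset = 18/5b = 3000.0ms

1. 0.0ms @ 0 + 1500.0ms (9/5)
2. 1500.0ms @ 9/5 + 500.0ms (3/5)
3. 2000.0ms @ 12/5 + 500.0ms (3/5)
4. 2500.0ms @ 3 + 500.0ms (3/5)
5. 3000.0ms @ 18/5 + 500.0ms (3/5)
6. 3500.0ms @ 21/5 + 500.0ms (3/5)
7. 4000.0ms @ 24/5 + 500.0ms (3/5)
8. 4500.0ms @ 27/5 + 500.0ms (3/5)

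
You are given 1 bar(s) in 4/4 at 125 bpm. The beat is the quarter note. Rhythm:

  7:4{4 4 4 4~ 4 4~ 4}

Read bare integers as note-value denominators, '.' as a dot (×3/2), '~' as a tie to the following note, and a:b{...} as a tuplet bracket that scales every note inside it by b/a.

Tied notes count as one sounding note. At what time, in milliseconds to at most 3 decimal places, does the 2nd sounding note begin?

1. 0.0ms @ 0 + 274.286ms (4/7)
2. 274.286ms @ 4/7 + 274.286ms (4/7)
3. 548.571ms @ 8/7 + 274.286ms (4/7)
4. 822.857ms @ 12/7 + 548.571ms (8/7)
5. 1371.429ms @ 20/7 + 548.571ms (8/7)

note 2 onset = 4/7b = 274.286ms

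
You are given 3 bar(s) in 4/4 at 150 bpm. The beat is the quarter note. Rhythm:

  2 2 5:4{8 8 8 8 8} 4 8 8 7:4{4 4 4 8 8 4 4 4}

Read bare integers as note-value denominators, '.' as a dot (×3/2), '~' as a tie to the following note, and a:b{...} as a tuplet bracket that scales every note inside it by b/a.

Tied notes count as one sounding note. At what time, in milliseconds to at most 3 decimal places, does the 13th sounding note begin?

note 13 onset = 64/7b = 3657.143ms

1. 0.0ms @ 0 + 800.0ms (2)
2. 800.0ms @ 2 + 800.0ms (2)
3. 1600.0ms @ 4 + 160.0ms (2/5)
4. 1760.0ms @ 22/5 + 160.0ms (2/5)
5. 1920.0ms @ 24/5 + 160.0ms (2/5)
6. 2080.0ms @ 26/5 + 160.0ms (2/5)
7. 2240.0ms @ 28/5 + 160.0ms (2/5)
8. 2400.0ms @ 6 + 400.0ms (1)
9. 2800.0ms @ 7 + 200.0ms (1/2)
10. 3000.0ms @ 15/2 + 200.0ms (1/2)
11. 3200.0ms @ 8 + 228.571ms (4/7)
12. 3428.571ms @ 60/7 + 228.571ms (4/7)
13. 3657.143ms @ 64/7 + 228.571ms (4/7)
14. 3885.714ms @ 68/7 + 114.286ms (2/7)
15. 4000.0ms @ 10 + 114.286ms (2/7)
16. 4114.286ms @ 72/7 + 228.571ms (4/7)
17. 4342.857ms @ 76/7 + 228.571ms (4/7)
18. 4571.429ms @ 80/7 + 228.571ms (4/7)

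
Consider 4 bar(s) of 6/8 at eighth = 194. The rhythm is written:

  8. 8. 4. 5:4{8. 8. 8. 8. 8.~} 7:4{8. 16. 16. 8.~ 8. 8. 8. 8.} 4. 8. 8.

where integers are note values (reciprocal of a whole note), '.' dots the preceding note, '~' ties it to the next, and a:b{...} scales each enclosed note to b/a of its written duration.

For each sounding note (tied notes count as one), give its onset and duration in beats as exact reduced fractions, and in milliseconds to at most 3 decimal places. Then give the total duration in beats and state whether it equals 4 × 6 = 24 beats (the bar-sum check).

1) 0.0ms=0b +463.918ms=3/2b
2) 463.918ms=3/2b +463.918ms=3/2b
3) 927.835ms=3b +927.835ms=3b
4) 1855.67ms=6b +371.134ms=6/5b
5) 2226.804ms=36/5b +371.134ms=6/5b
6) 2597.938ms=42/5b +371.134ms=6/5b
7) 2969.072ms=48/5b +371.134ms=6/5b
8) 3340.206ms=54/5b +636.23ms=72/35b
9) 3976.436ms=90/7b +132.548ms=3/7b
10) 4108.984ms=93/7b +132.548ms=3/7b
11) 4241.532ms=96/7b +530.191ms=12/7b
12) 4771.723ms=108/7b +265.096ms=6/7b
13) 5036.819ms=114/7b +265.096ms=6/7b
14) 5301.915ms=120/7b +265.096ms=6/7b
15) 5567.01ms=18b +927.835ms=3b
16) 6494.845ms=21b +463.918ms=3/2b
17) 6958.763ms=45/2b +463.918ms=3/2b
Σ=24b of 24 (194bpm 6/8) — PASS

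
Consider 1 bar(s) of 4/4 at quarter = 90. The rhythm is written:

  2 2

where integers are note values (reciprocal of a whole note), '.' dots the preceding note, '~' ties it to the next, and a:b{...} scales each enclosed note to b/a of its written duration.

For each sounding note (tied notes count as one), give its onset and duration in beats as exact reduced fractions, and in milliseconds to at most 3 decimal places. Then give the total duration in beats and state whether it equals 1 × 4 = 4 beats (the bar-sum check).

1) 0.0ms=0b +1333.333ms=2b
2) 1333.333ms=2b +1333.333ms=2b
Σ=4b of 4 (90bpm 4/4) — PASS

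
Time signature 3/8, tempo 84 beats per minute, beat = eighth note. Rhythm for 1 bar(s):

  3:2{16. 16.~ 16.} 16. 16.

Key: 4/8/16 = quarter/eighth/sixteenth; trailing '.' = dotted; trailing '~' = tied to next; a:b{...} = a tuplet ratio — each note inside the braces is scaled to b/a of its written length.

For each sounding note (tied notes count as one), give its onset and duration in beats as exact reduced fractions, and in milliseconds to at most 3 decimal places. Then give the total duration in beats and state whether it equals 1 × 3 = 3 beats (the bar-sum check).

1) 0.0ms=0b +357.143ms=1/2b
2) 357.143ms=1/2b +714.286ms=1b
3) 1071.429ms=3/2b +535.714ms=3/4b
4) 1607.143ms=9/4b +535.714ms=3/4b
Σ=3b of 3 (84bpm 3/8) — PASS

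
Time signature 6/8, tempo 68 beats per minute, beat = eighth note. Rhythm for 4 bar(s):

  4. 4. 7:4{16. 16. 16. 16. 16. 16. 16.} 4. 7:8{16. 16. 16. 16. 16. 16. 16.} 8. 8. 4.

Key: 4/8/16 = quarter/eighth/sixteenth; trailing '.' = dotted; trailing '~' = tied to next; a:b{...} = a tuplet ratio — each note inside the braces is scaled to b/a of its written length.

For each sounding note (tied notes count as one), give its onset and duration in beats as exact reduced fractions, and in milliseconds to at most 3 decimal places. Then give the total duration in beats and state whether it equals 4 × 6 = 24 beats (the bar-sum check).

1) 0.0ms=0b +2647.059ms=3b
2) 2647.059ms=3b +2647.059ms=3b
3) 5294.118ms=6b +378.151ms=3/7b
4) 5672.269ms=45/7b +378.151ms=3/7b
5) 6050.42ms=48/7b +378.151ms=3/7b
6) 6428.571ms=51/7b +378.151ms=3/7b
7) 6806.723ms=54/7b +378.151ms=3/7b
8) 7184.874ms=57/7b +378.151ms=3/7b
9) 7563.025ms=60/7b +378.151ms=3/7b
10) 7941.176ms=9b +2647.059ms=3b
11) 10588.235ms=12b +756.303ms=6/7b
12) 11344.538ms=90/7b +756.303ms=6/7b
13) 12100.84ms=96/7b +756.303ms=6/7b
14) 12857.143ms=102/7b +756.303ms=6/7b
15) 13613.445ms=108/7b +756.303ms=6/7b
16) 14369.748ms=114/7b +756.303ms=6/7b
17) 15126.05ms=120/7b +756.303ms=6/7b
18) 15882.353ms=18b +1323.529ms=3/2b
19) 17205.882ms=39/2b +1323.529ms=3/2b
20) 18529.412ms=21b +2647.059ms=3b
Σ=24b of 24 (68bpm 6/8) — PASS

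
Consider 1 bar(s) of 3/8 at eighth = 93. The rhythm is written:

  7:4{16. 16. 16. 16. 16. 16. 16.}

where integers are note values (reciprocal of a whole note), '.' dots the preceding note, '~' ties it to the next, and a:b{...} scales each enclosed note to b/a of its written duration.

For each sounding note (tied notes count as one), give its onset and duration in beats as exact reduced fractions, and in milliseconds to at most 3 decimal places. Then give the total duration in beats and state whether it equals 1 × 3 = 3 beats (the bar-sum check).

1) 0.0ms=0b +276.498ms=3/7b
2) 276.498ms=3/7b +276.498ms=3/7b
3) 552.995ms=6/7b +276.498ms=3/7b
4) 829.493ms=9/7b +276.498ms=3/7b
5) 1105.991ms=12/7b +276.498ms=3/7b
6) 1382.488ms=15/7b +276.498ms=3/7b
7) 1658.986ms=18/7b +276.498ms=3/7b
Σ=3b of 3 (93bpm 3/8) — PASS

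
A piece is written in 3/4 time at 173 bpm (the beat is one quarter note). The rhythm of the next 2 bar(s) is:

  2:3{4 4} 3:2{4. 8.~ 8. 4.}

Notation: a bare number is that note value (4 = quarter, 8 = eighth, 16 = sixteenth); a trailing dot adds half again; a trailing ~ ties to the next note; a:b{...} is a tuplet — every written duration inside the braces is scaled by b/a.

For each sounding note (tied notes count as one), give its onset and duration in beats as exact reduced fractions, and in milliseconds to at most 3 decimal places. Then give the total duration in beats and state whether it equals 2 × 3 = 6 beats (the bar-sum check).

1) 0.0ms=0b +520.231ms=3/2b
2) 520.231ms=3/2b +520.231ms=3/2b
3) 1040.462ms=3b +346.821ms=1b
4) 1387.283ms=4b +346.821ms=1b
5) 1734.104ms=5b +346.821ms=1b
Σ=6b of 6 (173bpm 3/4) — PASS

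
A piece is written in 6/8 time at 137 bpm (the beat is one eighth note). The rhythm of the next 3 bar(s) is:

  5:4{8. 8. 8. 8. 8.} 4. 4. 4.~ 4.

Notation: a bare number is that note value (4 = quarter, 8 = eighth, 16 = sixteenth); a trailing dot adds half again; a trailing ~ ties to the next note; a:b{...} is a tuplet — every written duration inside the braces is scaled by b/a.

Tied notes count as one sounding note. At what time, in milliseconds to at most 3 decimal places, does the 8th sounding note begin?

note 8 onset = 12b = 5255.474ms

1. 0.0ms @ 0 + 525.547ms (6/5)
2. 525.547ms @ 6/5 + 525.547ms (6/5)
3. 1051.095ms @ 12/5 + 525.547ms (6/5)
4. 1576.642ms @ 18/5 + 525.547ms (6/5)
5. 2102.19ms @ 24/5 + 525.547ms (6/5)
6. 2627.737ms @ 6 + 1313.869ms (3)
7. 3941.606ms @ 9 + 1313.869ms (3)
8. 5255.474ms @ 12 + 2627.737ms (6)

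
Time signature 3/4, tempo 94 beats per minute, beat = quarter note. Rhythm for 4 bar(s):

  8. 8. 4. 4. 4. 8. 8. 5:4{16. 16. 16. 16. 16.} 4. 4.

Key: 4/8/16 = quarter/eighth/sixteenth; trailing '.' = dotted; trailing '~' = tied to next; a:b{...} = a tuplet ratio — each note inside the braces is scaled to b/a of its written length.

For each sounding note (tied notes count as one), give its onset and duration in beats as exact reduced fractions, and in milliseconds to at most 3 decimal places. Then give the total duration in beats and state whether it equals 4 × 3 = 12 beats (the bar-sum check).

1) 0.0ms=0b +478.723ms=3/4b
2) 478.723ms=3/4b +478.723ms=3/4b
3) 957.447ms=3/2b +957.447ms=3/2b
4) 1914.894ms=3b +957.447ms=3/2b
5) 2872.34ms=9/2b +957.447ms=3/2b
6) 3829.787ms=6b +478.723ms=3/4b
7) 4308.511ms=27/4b +478.723ms=3/4b
8) 4787.234ms=15/2b +191.489ms=3/10b
9) 4978.723ms=39/5b +191.489ms=3/10b
10) 5170.213ms=81/10b +191.489ms=3/10b
11) 5361.702ms=42/5b +191.489ms=3/10b
12) 5553.191ms=87/10b +191.489ms=3/10b
13) 5744.681ms=9b +957.447ms=3/2b
14) 6702.128ms=21/2b +957.447ms=3/2b
Σ=12b of 12 (94bpm 3/4) — PASS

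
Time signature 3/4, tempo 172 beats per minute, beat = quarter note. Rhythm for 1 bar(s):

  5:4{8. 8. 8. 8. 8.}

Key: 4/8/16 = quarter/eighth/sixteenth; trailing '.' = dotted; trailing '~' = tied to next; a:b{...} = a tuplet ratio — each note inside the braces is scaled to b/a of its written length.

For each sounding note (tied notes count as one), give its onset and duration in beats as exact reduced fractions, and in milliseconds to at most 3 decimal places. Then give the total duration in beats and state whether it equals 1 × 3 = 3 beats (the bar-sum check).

1) 0.0ms=0b +209.302ms=3/5b
2) 209.302ms=3/5b +209.302ms=3/5b
3) 418.605ms=6/5b +209.302ms=3/5b
4) 627.907ms=9/5b +209.302ms=3/5b
5) 837.209ms=12/5b +209.302ms=3/5b
Σ=3b of 3 (172bpm 3/4) — PASS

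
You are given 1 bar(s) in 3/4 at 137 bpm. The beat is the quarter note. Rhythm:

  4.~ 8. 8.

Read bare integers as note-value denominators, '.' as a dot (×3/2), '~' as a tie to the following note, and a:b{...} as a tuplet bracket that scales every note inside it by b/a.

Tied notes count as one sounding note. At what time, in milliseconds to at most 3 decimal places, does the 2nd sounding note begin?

1. 0.0ms @ 0 + 985.401ms (9/4)
2. 985.401ms @ 9/4 + 328.467ms (3/4)

note 2 onset = 9/4b = 985.401ms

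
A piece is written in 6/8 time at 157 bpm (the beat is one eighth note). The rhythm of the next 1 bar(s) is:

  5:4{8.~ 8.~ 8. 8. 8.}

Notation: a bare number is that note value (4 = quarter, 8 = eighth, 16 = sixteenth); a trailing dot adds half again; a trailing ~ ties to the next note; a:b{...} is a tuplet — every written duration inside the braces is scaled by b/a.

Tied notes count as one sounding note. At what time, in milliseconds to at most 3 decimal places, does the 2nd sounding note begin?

note 2 onset = 18/5b = 1375.796ms

1. 0.0ms @ 0 + 1375.796ms (18/5)
2. 1375.796ms @ 18/5 + 458.599ms (6/5)
3. 1834.395ms @ 24/5 + 458.599ms (6/5)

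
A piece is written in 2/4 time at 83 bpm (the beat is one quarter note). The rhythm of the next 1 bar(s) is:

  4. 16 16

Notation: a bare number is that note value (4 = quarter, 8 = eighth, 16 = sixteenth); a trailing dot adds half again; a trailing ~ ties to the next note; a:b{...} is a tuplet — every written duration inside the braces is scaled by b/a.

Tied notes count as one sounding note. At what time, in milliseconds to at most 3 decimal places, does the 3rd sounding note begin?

note 3 onset = 7/4b = 1265.06ms

1. 0.0ms @ 0 + 1084.337ms (3/2)
2. 1084.337ms @ 3/2 + 180.723ms (1/4)
3. 1265.06ms @ 7/4 + 180.723ms (1/4)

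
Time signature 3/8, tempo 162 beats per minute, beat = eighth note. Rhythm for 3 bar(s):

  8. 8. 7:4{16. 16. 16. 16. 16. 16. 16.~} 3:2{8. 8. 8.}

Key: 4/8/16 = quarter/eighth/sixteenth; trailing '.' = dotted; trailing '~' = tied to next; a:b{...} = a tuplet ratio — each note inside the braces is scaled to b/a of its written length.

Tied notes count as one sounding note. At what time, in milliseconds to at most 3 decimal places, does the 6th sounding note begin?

note 6 onset = 30/7b = 1587.302ms

1. 0.0ms @ 0 + 555.556ms (3/2)
2. 555.556ms @ 3/2 + 555.556ms (3/2)
3. 1111.111ms @ 3 + 158.73ms (3/7)
4. 1269.841ms @ 24/7 + 158.73ms (3/7)
5. 1428.571ms @ 27/7 + 158.73ms (3/7)
6. 1587.302ms @ 30/7 + 158.73ms (3/7)
7. 1746.032ms @ 33/7 + 158.73ms (3/7)
8. 1904.762ms @ 36/7 + 158.73ms (3/7)
9. 2063.492ms @ 39/7 + 529.101ms (10/7)
10. 2592.593ms @ 7 + 370.37ms (1)
11. 2962.963ms @ 8 + 370.37ms (1)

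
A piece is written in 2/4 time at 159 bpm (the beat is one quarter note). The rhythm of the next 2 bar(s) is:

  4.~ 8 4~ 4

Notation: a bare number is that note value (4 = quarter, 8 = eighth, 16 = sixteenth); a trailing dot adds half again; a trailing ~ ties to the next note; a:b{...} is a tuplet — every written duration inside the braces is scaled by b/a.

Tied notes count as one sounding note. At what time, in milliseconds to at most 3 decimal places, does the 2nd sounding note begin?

note 2 onset = 2b = 754.717ms

1. 0.0ms @ 0 + 754.717ms (2)
2. 754.717ms @ 2 + 754.717ms (2)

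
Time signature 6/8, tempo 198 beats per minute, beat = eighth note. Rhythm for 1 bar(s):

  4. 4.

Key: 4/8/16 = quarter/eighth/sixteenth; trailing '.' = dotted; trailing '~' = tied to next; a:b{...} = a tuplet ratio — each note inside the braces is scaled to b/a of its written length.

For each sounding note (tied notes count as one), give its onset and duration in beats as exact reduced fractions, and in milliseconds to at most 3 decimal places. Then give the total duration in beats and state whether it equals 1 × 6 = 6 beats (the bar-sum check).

1) 0.0ms=0b +909.091ms=3b
2) 909.091ms=3b +909.091ms=3b
Σ=6b of 6 (198bpm 6/8) — PASS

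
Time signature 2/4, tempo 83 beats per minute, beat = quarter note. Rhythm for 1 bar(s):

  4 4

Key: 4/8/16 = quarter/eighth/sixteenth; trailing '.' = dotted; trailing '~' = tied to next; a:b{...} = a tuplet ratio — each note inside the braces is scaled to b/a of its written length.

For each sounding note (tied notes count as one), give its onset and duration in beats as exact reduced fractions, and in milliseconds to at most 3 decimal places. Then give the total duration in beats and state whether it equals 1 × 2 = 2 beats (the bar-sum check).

1) 0.0ms=0b +722.892ms=1b
2) 722.892ms=1b +722.892ms=1b
Σ=2b of 2 (83bpm 2/4) — PASS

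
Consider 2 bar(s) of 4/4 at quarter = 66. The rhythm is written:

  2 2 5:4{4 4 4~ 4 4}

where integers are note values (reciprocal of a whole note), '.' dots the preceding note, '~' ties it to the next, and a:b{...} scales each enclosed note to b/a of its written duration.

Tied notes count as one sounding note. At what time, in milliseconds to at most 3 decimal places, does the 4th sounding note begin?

note 4 onset = 24/5b = 4363.636ms

1. 0.0ms @ 0 + 1818.182ms (2)
2. 1818.182ms @ 2 + 1818.182ms (2)
3. 3636.364ms @ 4 + 727.273ms (4/5)
4. 4363.636ms @ 24/5 + 727.273ms (4/5)
5. 5090.909ms @ 28/5 + 1454.545ms (8/5)
6. 6545.455ms @ 36/5 + 727.273ms (4/5)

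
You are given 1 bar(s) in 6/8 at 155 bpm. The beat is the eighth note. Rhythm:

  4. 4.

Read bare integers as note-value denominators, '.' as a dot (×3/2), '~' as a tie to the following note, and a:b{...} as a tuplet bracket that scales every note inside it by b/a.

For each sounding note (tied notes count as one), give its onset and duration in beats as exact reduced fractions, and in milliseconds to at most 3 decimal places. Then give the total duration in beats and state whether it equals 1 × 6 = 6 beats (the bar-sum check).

1) 0.0ms=0b +1161.29ms=3b
2) 1161.29ms=3b +1161.29ms=3b
Σ=6b of 6 (155bpm 6/8) — PASS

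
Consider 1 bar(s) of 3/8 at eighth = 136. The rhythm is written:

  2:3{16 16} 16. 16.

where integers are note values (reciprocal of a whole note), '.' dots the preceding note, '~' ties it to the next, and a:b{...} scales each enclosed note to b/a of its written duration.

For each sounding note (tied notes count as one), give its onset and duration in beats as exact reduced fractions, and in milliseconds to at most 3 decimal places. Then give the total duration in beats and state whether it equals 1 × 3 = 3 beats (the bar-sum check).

1) 0.0ms=0b +330.882ms=3/4b
2) 330.882ms=3/4b +330.882ms=3/4b
3) 661.765ms=3/2b +330.882ms=3/4b
4) 992.647ms=9/4b +330.882ms=3/4b
Σ=3b of 3 (136bpm 3/8) — PASS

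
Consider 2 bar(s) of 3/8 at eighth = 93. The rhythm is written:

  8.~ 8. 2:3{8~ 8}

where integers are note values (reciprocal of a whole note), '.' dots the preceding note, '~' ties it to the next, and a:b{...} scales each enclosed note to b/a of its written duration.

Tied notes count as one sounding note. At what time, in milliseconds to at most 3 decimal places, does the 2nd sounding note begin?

note 2 onset = 3b = 1935.484ms

1. 0.0ms @ 0 + 1935.484ms (3)
2. 1935.484ms @ 3 + 1935.484ms (3)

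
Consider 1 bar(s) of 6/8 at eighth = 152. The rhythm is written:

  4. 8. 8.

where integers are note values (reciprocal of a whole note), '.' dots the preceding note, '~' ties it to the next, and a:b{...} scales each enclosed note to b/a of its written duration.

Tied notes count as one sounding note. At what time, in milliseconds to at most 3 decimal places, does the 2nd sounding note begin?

note 2 onset = 3b = 1184.211ms

1. 0.0ms @ 0 + 1184.211ms (3)
2. 1184.211ms @ 3 + 592.105ms (3/2)
3. 1776.316ms @ 9/2 + 592.105ms (3/2)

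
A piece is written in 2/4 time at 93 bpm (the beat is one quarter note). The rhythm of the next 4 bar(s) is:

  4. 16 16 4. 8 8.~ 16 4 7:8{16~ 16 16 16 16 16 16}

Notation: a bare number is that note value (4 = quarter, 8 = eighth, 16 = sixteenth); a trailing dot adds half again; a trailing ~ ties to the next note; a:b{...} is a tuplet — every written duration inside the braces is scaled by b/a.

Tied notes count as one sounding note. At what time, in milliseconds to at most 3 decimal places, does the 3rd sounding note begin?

note 3 onset = 7/4b = 1129.032ms

1. 0.0ms @ 0 + 967.742ms (3/2)
2. 967.742ms @ 3/2 + 161.29ms (1/4)
3. 1129.032ms @ 7/4 + 161.29ms (1/4)
4. 1290.323ms @ 2 + 967.742ms (3/2)
5. 2258.065ms @ 7/2 + 322.581ms (1/2)
6. 2580.645ms @ 4 + 645.161ms (1)
7. 3225.806ms @ 5 + 645.161ms (1)
8. 3870.968ms @ 6 + 368.664ms (4/7)
9. 4239.631ms @ 46/7 + 184.332ms (2/7)
10. 4423.963ms @ 48/7 + 184.332ms (2/7)
11. 4608.295ms @ 50/7 + 184.332ms (2/7)
12. 4792.627ms @ 52/7 + 184.332ms (2/7)
13. 4976.959ms @ 54/7 + 184.332ms (2/7)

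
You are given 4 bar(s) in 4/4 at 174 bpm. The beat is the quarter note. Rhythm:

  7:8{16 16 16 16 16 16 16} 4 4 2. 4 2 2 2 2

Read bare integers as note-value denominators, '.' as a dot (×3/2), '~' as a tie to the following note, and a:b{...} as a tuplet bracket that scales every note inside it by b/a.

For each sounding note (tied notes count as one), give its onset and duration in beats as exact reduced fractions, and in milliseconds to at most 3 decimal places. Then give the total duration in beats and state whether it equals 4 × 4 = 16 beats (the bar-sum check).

1) 0.0ms=0b +98.522ms=2/7b
2) 98.522ms=2/7b +98.522ms=2/7b
3) 197.044ms=4/7b +98.522ms=2/7b
4) 295.567ms=6/7b +98.522ms=2/7b
5) 394.089ms=8/7b +98.522ms=2/7b
6) 492.611ms=10/7b +98.522ms=2/7b
7) 591.133ms=12/7b +98.522ms=2/7b
8) 689.655ms=2b +344.828ms=1b
9) 1034.483ms=3b +344.828ms=1b
10) 1379.31ms=4b +1034.483ms=3b
11) 2413.793ms=7b +344.828ms=1b
12) 2758.621ms=8b +689.655ms=2b
13) 3448.276ms=10b +689.655ms=2b
14) 4137.931ms=12b +689.655ms=2b
15) 4827.586ms=14b +689.655ms=2b
Σ=16b of 16 (174bpm 4/4) — PASS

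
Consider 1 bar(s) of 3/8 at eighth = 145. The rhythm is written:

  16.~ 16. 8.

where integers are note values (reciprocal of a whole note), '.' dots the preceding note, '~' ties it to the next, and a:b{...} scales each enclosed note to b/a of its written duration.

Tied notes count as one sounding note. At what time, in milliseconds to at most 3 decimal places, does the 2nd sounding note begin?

note 2 onset = 3/2b = 620.69ms

1. 0.0ms @ 0 + 620.69ms (3/2)
2. 620.69ms @ 3/2 + 620.69ms (3/2)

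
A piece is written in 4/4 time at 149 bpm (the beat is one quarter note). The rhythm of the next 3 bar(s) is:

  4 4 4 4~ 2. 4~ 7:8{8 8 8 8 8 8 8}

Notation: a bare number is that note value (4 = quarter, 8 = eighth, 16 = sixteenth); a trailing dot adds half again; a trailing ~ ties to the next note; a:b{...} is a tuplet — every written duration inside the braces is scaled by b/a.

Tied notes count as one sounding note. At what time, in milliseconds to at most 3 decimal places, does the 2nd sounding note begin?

1. 0.0ms @ 0 + 402.685ms (1)
2. 402.685ms @ 1 + 402.685ms (1)
3. 805.369ms @ 2 + 402.685ms (1)
4. 1208.054ms @ 3 + 1610.738ms (4)
5. 2818.792ms @ 7 + 632.79ms (11/7)
6. 3451.582ms @ 60/7 + 230.105ms (4/7)
7. 3681.687ms @ 64/7 + 230.105ms (4/7)
8. 3911.793ms @ 68/7 + 230.105ms (4/7)
9. 4141.898ms @ 72/7 + 230.105ms (4/7)
10. 4372.004ms @ 76/7 + 230.105ms (4/7)
11. 4602.109ms @ 80/7 + 230.105ms (4/7)

note 2 onset = 1b = 402.685ms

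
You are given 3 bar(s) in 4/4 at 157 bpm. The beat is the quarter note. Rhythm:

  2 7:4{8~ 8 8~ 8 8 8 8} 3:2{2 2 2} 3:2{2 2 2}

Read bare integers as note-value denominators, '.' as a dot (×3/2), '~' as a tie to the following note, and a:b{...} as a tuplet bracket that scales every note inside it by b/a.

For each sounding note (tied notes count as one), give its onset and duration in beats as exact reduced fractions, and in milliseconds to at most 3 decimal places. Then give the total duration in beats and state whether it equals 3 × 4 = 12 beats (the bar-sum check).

1) 0.0ms=0b +764.331ms=2b
2) 764.331ms=2b +218.38ms=4/7b
3) 982.712ms=18/7b +218.38ms=4/7b
4) 1201.092ms=22/7b +109.19ms=2/7b
5) 1310.282ms=24/7b +109.19ms=2/7b
6) 1419.472ms=26/7b +109.19ms=2/7b
7) 1528.662ms=4b +509.554ms=4/3b
8) 2038.217ms=16/3b +509.554ms=4/3b
9) 2547.771ms=20/3b +509.554ms=4/3b
10) 3057.325ms=8b +509.554ms=4/3b
11) 3566.879ms=28/3b +509.554ms=4/3b
12) 4076.433ms=32/3b +509.554ms=4/3b
Σ=12b of 12 (157bpm 4/4) — PASS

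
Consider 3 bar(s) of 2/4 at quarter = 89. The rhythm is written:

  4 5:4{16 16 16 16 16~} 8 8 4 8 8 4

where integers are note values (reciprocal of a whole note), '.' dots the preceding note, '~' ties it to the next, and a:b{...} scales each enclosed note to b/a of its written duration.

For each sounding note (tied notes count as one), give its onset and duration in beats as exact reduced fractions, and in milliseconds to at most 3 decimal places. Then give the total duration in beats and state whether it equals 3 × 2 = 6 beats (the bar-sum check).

1) 0.0ms=0b +674.157ms=1b
2) 674.157ms=1b +134.831ms=1/5b
3) 808.989ms=6/5b +134.831ms=1/5b
4) 943.82ms=7/5b +134.831ms=1/5b
5) 1078.652ms=8/5b +134.831ms=1/5b
6) 1213.483ms=9/5b +471.91ms=7/10b
7) 1685.393ms=5/2b +337.079ms=1/2b
8) 2022.472ms=3b +674.157ms=1b
9) 2696.629ms=4b +337.079ms=1/2b
10) 3033.708ms=9/2b +337.079ms=1/2b
11) 3370.787ms=5b +674.157ms=1b
Σ=6b of 6 (89bpm 2/4) — PASS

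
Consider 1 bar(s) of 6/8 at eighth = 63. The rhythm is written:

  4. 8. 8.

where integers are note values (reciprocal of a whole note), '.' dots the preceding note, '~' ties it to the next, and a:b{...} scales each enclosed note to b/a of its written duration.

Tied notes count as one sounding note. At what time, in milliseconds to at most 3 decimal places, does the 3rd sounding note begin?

note 3 onset = 9/2b = 4285.714ms

1. 0.0ms @ 0 + 2857.143ms (3)
2. 2857.143ms @ 3 + 1428.571ms (3/2)
3. 4285.714ms @ 9/2 + 1428.571ms (3/2)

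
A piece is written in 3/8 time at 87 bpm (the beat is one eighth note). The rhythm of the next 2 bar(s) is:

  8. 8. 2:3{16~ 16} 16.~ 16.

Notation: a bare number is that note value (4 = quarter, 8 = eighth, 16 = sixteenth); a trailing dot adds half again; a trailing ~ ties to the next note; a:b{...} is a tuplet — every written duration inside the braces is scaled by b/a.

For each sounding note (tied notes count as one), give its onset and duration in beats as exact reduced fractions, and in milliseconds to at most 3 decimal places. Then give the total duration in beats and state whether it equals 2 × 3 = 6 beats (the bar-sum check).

1) 0.0ms=0b +1034.483ms=3/2b
2) 1034.483ms=3/2b +1034.483ms=3/2b
3) 2068.966ms=3b +1034.483ms=3/2b
4) 3103.448ms=9/2b +1034.483ms=3/2b
Σ=6b of 6 (87bpm 3/8) — PASS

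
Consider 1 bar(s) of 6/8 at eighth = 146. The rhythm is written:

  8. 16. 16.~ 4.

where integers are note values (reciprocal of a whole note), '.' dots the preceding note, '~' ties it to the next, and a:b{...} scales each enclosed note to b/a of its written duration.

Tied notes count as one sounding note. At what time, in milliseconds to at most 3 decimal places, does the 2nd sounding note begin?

note 2 onset = 3/2b = 616.438ms

1. 0.0ms @ 0 + 616.438ms (3/2)
2. 616.438ms @ 3/2 + 308.219ms (3/4)
3. 924.658ms @ 9/4 + 1541.096ms (15/4)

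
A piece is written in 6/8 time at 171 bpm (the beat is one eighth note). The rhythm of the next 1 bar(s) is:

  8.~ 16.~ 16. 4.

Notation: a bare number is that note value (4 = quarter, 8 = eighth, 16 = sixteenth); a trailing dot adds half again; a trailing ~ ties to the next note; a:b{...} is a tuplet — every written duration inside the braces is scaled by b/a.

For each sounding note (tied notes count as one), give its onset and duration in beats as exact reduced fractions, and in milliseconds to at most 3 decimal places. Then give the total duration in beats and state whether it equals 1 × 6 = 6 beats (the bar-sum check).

1) 0.0ms=0b +1052.632ms=3b
2) 1052.632ms=3b +1052.632ms=3b
Σ=6b of 6 (171bpm 6/8) — PASS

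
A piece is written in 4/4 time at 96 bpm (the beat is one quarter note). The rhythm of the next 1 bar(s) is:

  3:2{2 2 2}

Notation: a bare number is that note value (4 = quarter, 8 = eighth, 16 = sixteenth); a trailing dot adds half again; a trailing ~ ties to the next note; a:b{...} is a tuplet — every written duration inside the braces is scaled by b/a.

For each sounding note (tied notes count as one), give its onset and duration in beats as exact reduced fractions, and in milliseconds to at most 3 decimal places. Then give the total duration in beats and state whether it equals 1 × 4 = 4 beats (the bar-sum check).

1) 0.0ms=0b +833.333ms=4/3b
2) 833.333ms=4/3b +833.333ms=4/3b
3) 1666.667ms=8/3b +833.333ms=4/3b
Σ=4b of 4 (96bpm 4/4) — PASS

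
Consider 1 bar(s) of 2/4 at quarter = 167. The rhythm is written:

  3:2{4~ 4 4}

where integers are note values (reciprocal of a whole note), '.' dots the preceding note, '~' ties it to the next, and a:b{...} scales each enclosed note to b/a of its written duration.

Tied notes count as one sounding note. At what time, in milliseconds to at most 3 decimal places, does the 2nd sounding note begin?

1. 0.0ms @ 0 + 479.042ms (4/3)
2. 479.042ms @ 4/3 + 239.521ms (2/3)

note 2 onset = 4/3b = 479.042ms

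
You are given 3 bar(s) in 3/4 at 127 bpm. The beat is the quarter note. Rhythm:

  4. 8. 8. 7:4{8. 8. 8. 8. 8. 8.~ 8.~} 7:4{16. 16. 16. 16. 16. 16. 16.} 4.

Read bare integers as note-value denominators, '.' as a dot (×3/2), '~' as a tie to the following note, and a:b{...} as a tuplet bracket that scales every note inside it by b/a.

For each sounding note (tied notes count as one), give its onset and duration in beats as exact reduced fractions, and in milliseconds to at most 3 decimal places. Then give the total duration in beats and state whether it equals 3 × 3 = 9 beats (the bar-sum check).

1) 0.0ms=0b +708.661ms=3/2b
2) 708.661ms=3/2b +354.331ms=3/4b
3) 1062.992ms=9/4b +354.331ms=3/4b
4) 1417.323ms=3b +202.475ms=3/7b
5) 1619.798ms=24/7b +202.475ms=3/7b
6) 1822.272ms=27/7b +202.475ms=3/7b
7) 2024.747ms=30/7b +202.475ms=3/7b
8) 2227.222ms=33/7b +202.475ms=3/7b
9) 2429.696ms=36/7b +506.187ms=15/14b
10) 2935.883ms=87/14b +101.237ms=3/14b
11) 3037.12ms=45/7b +101.237ms=3/14b
12) 3138.358ms=93/14b +101.237ms=3/14b
13) 3239.595ms=48/7b +101.237ms=3/14b
14) 3340.832ms=99/14b +101.237ms=3/14b
15) 3442.07ms=51/7b +101.237ms=3/14b
16) 3543.307ms=15/2b +708.661ms=3/2b
Σ=9b of 9 (127bpm 3/4) — PASS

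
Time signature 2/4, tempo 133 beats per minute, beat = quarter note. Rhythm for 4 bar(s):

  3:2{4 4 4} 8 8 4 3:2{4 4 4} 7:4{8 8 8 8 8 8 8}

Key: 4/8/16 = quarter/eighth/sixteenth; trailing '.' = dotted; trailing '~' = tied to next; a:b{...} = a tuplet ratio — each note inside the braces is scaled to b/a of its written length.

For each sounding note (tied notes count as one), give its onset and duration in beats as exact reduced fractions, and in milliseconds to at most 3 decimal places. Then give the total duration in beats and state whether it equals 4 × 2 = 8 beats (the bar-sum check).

1) 0.0ms=0b +300.752ms=2/3b
2) 300.752ms=2/3b +300.752ms=2/3b
3) 601.504ms=4/3b +300.752ms=2/3b
4) 902.256ms=2b +225.564ms=1/2b
5) 1127.82ms=5/2b +225.564ms=1/2b
6) 1353.383ms=3b +451.128ms=1b
7) 1804.511ms=4b +300.752ms=2/3b
8) 2105.263ms=14/3b +300.752ms=2/3b
9) 2406.015ms=16/3b +300.752ms=2/3b
10) 2706.767ms=6b +128.894ms=2/7b
11) 2835.661ms=44/7b +128.894ms=2/7b
12) 2964.554ms=46/7b +128.894ms=2/7b
13) 3093.448ms=48/7b +128.894ms=2/7b
14) 3222.342ms=50/7b +128.894ms=2/7b
15) 3351.235ms=52/7b +128.894ms=2/7b
16) 3480.129ms=54/7b +128.894ms=2/7b
Σ=8b of 8 (133bpm 2/4) — PASS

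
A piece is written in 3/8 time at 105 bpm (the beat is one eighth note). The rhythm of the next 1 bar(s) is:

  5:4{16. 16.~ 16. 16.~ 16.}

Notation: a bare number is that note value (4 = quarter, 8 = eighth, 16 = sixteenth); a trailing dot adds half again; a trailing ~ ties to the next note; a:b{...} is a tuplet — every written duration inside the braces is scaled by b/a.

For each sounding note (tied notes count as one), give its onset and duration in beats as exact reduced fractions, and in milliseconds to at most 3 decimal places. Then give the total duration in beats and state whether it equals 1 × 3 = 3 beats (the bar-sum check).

1) 0.0ms=0b +342.857ms=3/5b
2) 342.857ms=3/5b +685.714ms=6/5b
3) 1028.571ms=9/5b +685.714ms=6/5b
Σ=3b of 3 (105bpm 3/8) — PASS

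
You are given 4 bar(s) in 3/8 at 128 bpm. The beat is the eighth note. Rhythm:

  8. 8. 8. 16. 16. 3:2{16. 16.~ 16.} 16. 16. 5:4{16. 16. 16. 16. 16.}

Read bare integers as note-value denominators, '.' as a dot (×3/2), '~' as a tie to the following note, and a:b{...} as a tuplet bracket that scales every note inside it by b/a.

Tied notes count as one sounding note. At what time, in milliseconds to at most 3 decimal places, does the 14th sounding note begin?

1. 0.0ms @ 0 + 703.125ms (3/2)
2. 703.125ms @ 3/2 + 703.125ms (3/2)
3. 1406.25ms @ 3 + 703.125ms (3/2)
4. 2109.375ms @ 9/2 + 351.562ms (3/4)
5. 2460.938ms @ 21/4 + 351.562ms (3/4)
6. 2812.5ms @ 6 + 234.375ms (1/2)
7. 3046.875ms @ 13/2 + 468.75ms (1)
8. 3515.625ms @ 15/2 + 351.562ms (3/4)
9. 3867.188ms @ 33/4 + 351.562ms (3/4)
10. 4218.75ms @ 9 + 281.25ms (3/5)
11. 4500.0ms @ 48/5 + 281.25ms (3/5)
12. 4781.25ms @ 51/5 + 281.25ms (3/5)
13. 5062.5ms @ 54/5 + 281.25ms (3/5)
14. 5343.75ms @ 57/5 + 281.25ms (3/5)

note 14 onset = 57/5b = 5343.75ms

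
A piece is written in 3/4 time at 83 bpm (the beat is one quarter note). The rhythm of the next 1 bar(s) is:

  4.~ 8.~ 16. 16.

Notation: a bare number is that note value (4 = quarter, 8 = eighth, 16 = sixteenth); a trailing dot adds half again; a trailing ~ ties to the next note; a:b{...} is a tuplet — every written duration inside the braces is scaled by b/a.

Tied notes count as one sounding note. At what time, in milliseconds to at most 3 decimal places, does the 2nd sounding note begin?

1. 0.0ms @ 0 + 1897.59ms (21/8)
2. 1897.59ms @ 21/8 + 271.084ms (3/8)

note 2 onset = 21/8b = 1897.59ms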